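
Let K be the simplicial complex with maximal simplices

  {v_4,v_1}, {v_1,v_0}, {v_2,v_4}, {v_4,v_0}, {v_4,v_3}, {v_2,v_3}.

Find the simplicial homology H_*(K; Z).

Order the vertices as v_0 < v_1 < v_2 < v_3 < v_4. Listing each simplex with vertices in this order, K has dimension 1 with simplices:

  0-simplices (5): [v_0], [v_1], [v_2], [v_3], [v_4]
  1-simplices (6): [v_0,v_1], [v_0,v_4], [v_1,v_4], [v_2,v_3], [v_2,v_4], [v_3,v_4]

Hence C_0 ≅ Z^5, C_1 ≅ Z^6.

Boundary ∂_1: C_1 → C_0 maps an edge to its endpoints' difference, ∂[p,q] = q − p. For instance
  ∂[v_3,v_4] = [v_4] − [v_3].
The 5×6 boundary matrix has rank 4 and Smith normal form diag(1,1,1,1).

Reading off H_k = ker ∂_k / im ∂_{k+1}:

  H_0: rank C_0 − rank ∂_1 = 5 − 4 = 1, and the invariant factors of ∂_1 are all 1, so H_0 = Z.
  H_1: rank ker ∂_1 − rank ∂_2 = (6 − 4) − 0 = 2, and there is no ∂_2, so H_1 = Z^2.

H_0 ≅ Z,  H_1 ≅ Z^2.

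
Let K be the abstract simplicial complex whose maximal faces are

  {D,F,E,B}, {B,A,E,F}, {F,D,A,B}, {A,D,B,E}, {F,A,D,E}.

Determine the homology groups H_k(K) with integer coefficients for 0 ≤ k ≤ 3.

We work with the vertex ordering A < B < D < E < F. The simplices of K, each written with vertices in increasing order, are:

  0-simplices (5): A, B, D, E, F
  1-simplices (10): AB, AD, AE, AF, BD, BE, BF, DE, DF, EF
  2-simplices (10): ABD, ABE, ABF, ADE, ADF, AEF, BDE, BDF, BEF, DEF
  3-simplices (5): ABDE, ABDF, ABEF, ADEF, BDEF

Hence C_0 ≅ Z^5, C_1 ≅ Z^10, C_2 ≅ Z^10, C_3 ≅ Z^5.

Boundary ∂_1: C_1 → C_0 maps an edge to its endpoints' difference, ∂[p,q] = q − p.
The resulting 5×10 matrix has rank 4, and its Smith normal form has invariant factors (1,1,1,1).

∂_2: C_2 → C_1 acts by ∂[p,q,r] = [q,r] − [p,r] + [p,q]. For instance
  ∂ADE = DE − AE + AD,
  ∂BDF = DF − BF + BD.
The resulting 10×10 matrix has rank 6, and its Smith normal form has invariant factors (1,1,1,1,1,1).

The boundary map ∂_3: C_3 → C_2 sends each 3-simplex σ to the alternating sum Σ_i (−1)^i (σ with its i-th vertex removed). For instance
  ∂BDEF = DEF − BEF + BDF − BDE,
  ∂ABDF = BDF − ADF + ABF − ABD.
The resulting 10×5 matrix has rank 4, and its Smith normal form has invariant factors (1,1,1,1).

Computing H_k = (kernel of ∂_k) / (image of ∂_{k+1}):

  H_0: rank C_0 − rank ∂_1 = 5 − 4 = 1, and the invariant factors of ∂_1 are all 1, so H_0 = Z.
  H_1: rank ker ∂_1 − rank ∂_2 = (10 − 4) − 6 = 0, and the invariant factors of ∂_2 are all 1, so H_1 = 0.
  H_2: rank ker ∂_2 − rank ∂_3 = (10 − 6) − 4 = 0, and the invariant factors of ∂_3 are all 1, so H_2 = 0.
  H_3: rank ker ∂_3 − rank ∂_4 = (5 − 4) − 0 = 1, and there is no ∂_4, so H_3 = Z.

As a check, the Euler characteristic is 5 − 10 + 10 − 5 = 0, which agrees with 1 − 0 + 0 − 1 = 0.

H_0 ≅ Z,  H_1 = 0,  H_2 = 0,  H_3 ≅ Z.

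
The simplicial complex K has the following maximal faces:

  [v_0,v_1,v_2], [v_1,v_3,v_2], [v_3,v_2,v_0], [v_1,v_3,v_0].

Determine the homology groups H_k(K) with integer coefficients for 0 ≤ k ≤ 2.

Order the vertices as v_0 < v_1 < v_2 < v_3. Listing each simplex with vertices in this order, K has dimension 2 with simplices:

  0-simplices (4): [v_0], [v_1], [v_2], [v_3]
  1-simplices (6): [v_0,v_1], [v_0,v_2], [v_0,v_3], [v_1,v_2], [v_1,v_3], [v_2,v_3]
  2-simplices (4): [v_0,v_1,v_2], [v_0,v_1,v_3], [v_0,v_2,v_3], [v_1,v_2,v_3]

giving chain groups C_0 ≅ Z^4, C_1 ≅ Z^6, C_2 ≅ Z^4.

The boundary map ∂_1: C_1 → C_0 maps an edge to its endpoints' difference, ∂[p,q] = q − p. For instance
  ∂[v_2,v_3] = [v_3] − [v_2].
The 4×6 boundary matrix has rank 3 and Smith normal form diag(1,1,1).

∂_2: C_2 → C_1 sends each 2-simplex [p,q,r] to [q,r] − [p,r] + [p,q]. For instance
  ∂[v_1,v_2,v_3] = [v_2,v_3] − [v_1,v_3] + [v_1,v_2],
  ∂[v_0,v_2,v_3] = [v_2,v_3] − [v_0,v_3] + [v_0,v_2].
The 6×4 boundary matrix has rank 3 and Smith normal form diag(1,1,1).

Now H_k = ker ∂_k / im ∂_{k+1}, so:

  H_0: rank C_0 − rank ∂_1 = 4 − 3 = 1, and the invariant factors of ∂_1 are all 1, so H_0 = Z.
  H_1: rank ker ∂_1 − rank ∂_2 = (6 − 3) − 3 = 0, and the invariant factors of ∂_2 are all 1, so H_1 = 0.
  H_2: rank ker ∂_2 − rank ∂_3 = (4 − 3) − 0 = 1, and there is no ∂_3, so H_2 = Z.

H_0 = Z,  H_1 = 0,  H_2 = Z.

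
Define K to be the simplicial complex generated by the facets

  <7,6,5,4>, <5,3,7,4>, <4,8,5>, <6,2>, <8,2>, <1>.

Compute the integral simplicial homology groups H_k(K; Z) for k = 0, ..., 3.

H_0 = Z^2,  H_1 = Z,  H_2 = 0,  H_3 = 0.

Fix the vertex order 1 < 2 < 3 < 4 < 5 < 6 < 7 < 8 and write every simplex with vertices in increasing order. Then dim K = 3 and the simplices of K are:

  0-simplices (8): [1], [2], [3], [4], [5], [6], [7], [8]
  1-simplices (13): [2,6], [2,8], [3,4], [3,5], [3,7], [4,5], [4,6], [4,7], [4,8], [5,6], [5,7], [5,8], [6,7]
  2-simplices (8): [3,4,5], [3,4,7], [3,5,7], [4,5,6], [4,5,7], [4,5,8], [4,6,7], [5,6,7]
  3-simplices (2): [3,4,5,7], [4,5,6,7]

giving chain groups C_0 ≅ Z^8, C_1 ≅ Z^13, C_2 ≅ Z^8, C_3 ≅ Z^2.

∂_1: C_1 → C_0 maps an edge to its endpoints' difference, ∂[p,q] = q − p.
As a 8×13 matrix over Z this has rank 6, with invariant factors (1,1,1,1,1,1).

∂_2: C_2 → C_1 acts by ∂[p,q,r] = [q,r] − [p,r] + [p,q]. For instance
  ∂[4,6,7] = [6,7] − [4,7] + [4,6],
  ∂[3,4,7] = [4,7] − [3,7] + [3,4].
This gives a 13×8 integer matrix of rank 6; reducing to Smith normal form yields diagonal entries (1,1,1,1,1,1).

Boundary ∂_3: C_3 → C_2 sends each 3-simplex σ to the alternating sum Σ_i (−1)^i (σ with its i-th vertex removed). For instance
  ∂[3,4,5,7] = [4,5,7] − [3,5,7] + [3,4,7] − [3,4,5],
  ∂[4,5,6,7] = [5,6,7] − [4,6,7] + [4,5,7] − [4,5,6].
As a 8×2 matrix over Z this has rank 2, with invariant factors (1,1).

From H_k ≅ ker(∂_k) / im(∂_{k+1}) we obtain:

  H_0: rank C_0 − rank ∂_1 = 8 − 6 = 2, and the invariant factors of ∂_1 are all 1, so H_0 = Z^2.
  H_1: rank ker ∂_1 − rank ∂_2 = (13 − 6) − 6 = 1, and the invariant factors of ∂_2 are all 1, so H_1 = Z.
  H_2: rank ker ∂_2 − rank ∂_3 = (8 − 6) − 2 = 0, and the invariant factors of ∂_3 are all 1, so H_2 = 0.
  H_3: rank ker ∂_3 − rank ∂_4 = (2 − 2) − 0 = 0, and there is no ∂_4, so H_3 = 0.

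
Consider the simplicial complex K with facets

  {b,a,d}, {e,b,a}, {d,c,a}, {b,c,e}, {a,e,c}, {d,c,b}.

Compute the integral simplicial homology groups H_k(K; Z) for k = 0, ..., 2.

Fix the vertex order a < b < c < d < e and write every simplex with vertices in increasing order. Then dim K = 2 and the simplices of K are:

  0-simplices (5): a, b, c, d, e
  1-simplices (9): ab, ac, ad, ae, bc, bd, be, cd, ce
  2-simplices (6): abd, abe, acd, ace, bcd, bce

giving chain groups C_0 ≅ Z^5, C_1 ≅ Z^9, C_2 ≅ Z^6.

Boundary ∂_1: C_1 → C_0 is given by ∂[p,q] = [q] − [p]. For instance
  ∂bc = c − b.
The resulting 5×9 matrix has rank 4, and its Smith normal form has invariant factors (1,1,1,1).

∂_2: C_2 → C_1 maps a triangle to the signed sum of its edges. For instance
  ∂abd = bd − ad + ab,
  ∂bcd = cd − bd + bc.
As a 9×6 matrix over Z this has rank 5, with invariant factors (1,1,1,1,1).

Computing H_k = (kernel of ∂_k) / (image of ∂_{k+1}):

  H_0: rank C_0 − rank ∂_1 = 5 − 4 = 1, and the invariant factors of ∂_1 are all 1, so H_0 = Z.
  H_1: rank ker ∂_1 − rank ∂_2 = (9 − 4) − 5 = 0, and the invariant factors of ∂_2 are all 1, so H_1 = 0.
  H_2: rank ker ∂_2 − rank ∂_3 = (6 − 5) − 0 = 1, and there is no ∂_3, so H_2 = Z.

As a check, the Euler characteristic is 5 − 9 + 6 = 2, which agrees with 1 − 0 + 1 = 2.

H_0 ≅ Z,  H_1 = 0,  H_2 ≅ Z.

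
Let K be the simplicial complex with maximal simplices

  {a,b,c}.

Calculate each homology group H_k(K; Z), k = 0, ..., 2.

K has 3 vertices, 3 edges, 1 triangle.
rank ∂_0 = 0, rank ∂_1 = 2 ⇒ b_0 = 3 − 0 − 2 = 1; all invariant factors of ∂_1 are 1 so no torsion. So H_0 ≅ Z.
rank ∂_1 = 2, rank ∂_2 = 1 ⇒ b_1 = 3 − 2 − 1 = 0; all invariant factors of ∂_2 are 1 so no torsion. So H_1 ≅ 0.
rank ∂_2 = 1, rank ∂_3 = 0 ⇒ b_2 = 1 − 1 − 0 = 0. So H_2 ≅ 0.

H_0 = Z,  H_1 = 0,  H_2 = 0.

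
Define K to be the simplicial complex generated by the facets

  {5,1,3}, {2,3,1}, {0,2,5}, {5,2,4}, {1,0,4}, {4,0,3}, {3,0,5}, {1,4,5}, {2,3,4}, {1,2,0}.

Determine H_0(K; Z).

We work with the vertex ordering 0 < 1 < 2 < 3 < 4 < 5. The simplices of K, each written with vertices in increasing order, are:

  0-simplices (6): [0], [1], [2], [3], [4], [5]
  1-simplices (15): [0,1], [0,2], [0,3], [0,4], [0,5], [1,2], [1,3], [1,4], [1,5], [2,3], [2,4], [2,5], [3,4], [3,5], [4,5]
  2-simplices (10): [0,1,2], [0,1,4], [0,2,5], [0,3,4], [0,3,5], [1,2,3], [1,3,5], [1,4,5], [2,3,4], [2,4,5]

so the chain groups are C_0 ≅ Z^6, C_1 ≅ Z^15, C_2 ≅ Z^10.

Boundary ∂_1: C_1 → C_0 is given by ∂[p,q] = [q] − [p].
This gives a 6×15 integer matrix of rank 5; reducing to Smith normal form yields diagonal entries (1,1,1,1,1).

The boundary map ∂_2: C_2 → C_1 sends each 2-simplex [p,q,r] to [q,r] − [p,r] + [p,q]. For instance
  ∂[0,1,4] = [1,4] − [0,4] + [0,1],
  ∂[0,2,5] = [2,5] − [0,5] + [0,2].
As a 15×10 matrix over Z this has rank 10, with invariant factors (1,1,1,1,1,1,1,1,1,2).

From H_k ≅ ker(∂_k) / im(∂_{k+1}) we obtain:

  H_0: rank C_0 − rank ∂_1 = 6 − 5 = 1, and the invariant factors of ∂_1 are all 1, so H_0 = Z.

(K is a triangulation of the real projective plane RP^2.)

H_0 ≅ Z.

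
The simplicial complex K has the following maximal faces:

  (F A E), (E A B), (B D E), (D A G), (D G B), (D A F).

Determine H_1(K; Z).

H_1 = Z.

Take the total order A < B < D < E < F < G on the vertex set. Then K (dimension 2) consists of the simplices:

  0-simplices (6): A, B, D, E, F, G
  1-simplices (12): AB, AD, AE, AF, AG, BD, BE, BG, DE, DF, DG, EF
  2-simplices (6): ABE, ADF, ADG, AEF, BDE, BDG

Hence C_0 ≅ Z^6, C_1 ≅ Z^12, C_2 ≅ Z^6.

Boundary ∂_1: C_1 → C_0 is given by ∂[p,q] = [q] − [p]. For instance
  ∂EF = F − E.
The resulting 6×12 matrix has rank 5, and its Smith normal form has invariant factors (1,1,1,1,1).

Boundary ∂_2: C_2 → C_1 acts by ∂[p,q,r] = [q,r] − [p,r] + [p,q]. For instance
  ∂BDG = DG − BG + BD,
  ∂BDE = DE − BE + BD.
The 12×6 boundary matrix has rank 6 and Smith normal form diag(1,1,1,1,1,1).

Reading off H_k = ker ∂_k / im ∂_{k+1}:

  H_1: rank ker ∂_1 − rank ∂_2 = (12 − 5) − 6 = 1, and the invariant factors of ∂_2 are all 1, so H_1 ≅ Z.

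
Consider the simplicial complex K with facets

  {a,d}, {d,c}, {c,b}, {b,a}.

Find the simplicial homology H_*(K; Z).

H_0 ≅ Z,  H_1 ≅ Z.

Fix the vertex order a < b < c < d and write every simplex with vertices in increasing order. Then dim K = 1 and the simplices of K are:

  0-simplices (4): a, b, c, d
  1-simplices (4): ab, ad, bc, cd

Hence C_0 ≅ Z^4, C_1 ≅ Z^4.

∂_1: C_1 → C_0 maps an edge to its endpoints' difference, ∂[p,q] = q − p.
The resulting 4×4 matrix has rank 3, and its Smith normal form has invariant factors (1,1,1).

From H_k ≅ ker(∂_k) / im(∂_{k+1}) we obtain:

  H_0: rank C_0 − rank ∂_1 = 4 − 3 = 1, and the invariant factors of ∂_1 are all 1, so H_0 = Z.
  H_1: rank ker ∂_1 − rank ∂_2 = (4 − 3) − 0 = 1, and there is no ∂_2, so H_1 = Z.

(K is a triangulation of the circle S^1.)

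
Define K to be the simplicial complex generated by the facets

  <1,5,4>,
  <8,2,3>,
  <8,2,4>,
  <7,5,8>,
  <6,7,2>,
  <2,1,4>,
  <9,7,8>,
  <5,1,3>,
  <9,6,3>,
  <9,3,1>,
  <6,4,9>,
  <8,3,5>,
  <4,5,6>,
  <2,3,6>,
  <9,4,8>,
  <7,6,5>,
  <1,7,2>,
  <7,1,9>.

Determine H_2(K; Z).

H_2 ≅ Z.

Fix the vertex order 1 < 2 < 3 < 4 < 5 < 6 < 7 < 8 < 9 and write every simplex with vertices in increasing order. Then dim K = 2 and the simplices of K are:

  0-simplices (9): [1], [2], [3], [4], [5], [6], [7], [8], [9]
  1-simplices (27): (27 of them)
  2-simplices (18): [1,2,4], [1,2,7], [1,3,5], [1,3,9], [1,4,5], [1,7,9], [2,3,6], [2,3,8], [2,4,8], [2,6,7], [3,5,8], [3,6,9], [4,5,6], [4,6,9], [4,8,9], [5,6,7], [5,7,8], [7,8,9]

so the chain groups are C_0 ≅ Z^9, C_1 ≅ Z^27, C_2 ≅ Z^18.

Boundary ∂_1: C_1 → C_0 sends each edge [p,q] (with p < q) to q − p.
The resulting 9×27 matrix has rank 8, and its Smith normal form has invariant factors (1,1,1,1,1,1,1,1).

∂_2: C_2 → C_1 sends each 2-simplex [p,q,r] to [q,r] − [p,r] + [p,q]. For instance
  ∂[1,2,4] = [2,4] − [1,4] + [1,2],
  ∂[2,3,8] = [3,8] − [2,8] + [2,3].
The resulting 27×18 matrix has rank 17, and its Smith normal form has invariant factors (1,1,1,1,1,1,1,1,1,1,1,1,1,1,1,1,1).

Reading off H_k = ker ∂_k / im ∂_{k+1}:

  H_2: rank ker ∂_2 − rank ∂_3 = (18 − 17) − 0 = 1, and there is no ∂_3, so H_2 = Z.

(K is a triangulation of the torus T^2.)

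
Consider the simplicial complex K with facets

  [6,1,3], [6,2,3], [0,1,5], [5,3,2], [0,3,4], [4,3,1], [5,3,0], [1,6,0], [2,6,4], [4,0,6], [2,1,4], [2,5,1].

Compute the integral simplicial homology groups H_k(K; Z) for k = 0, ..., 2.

Order the vertices as 0 < 1 < 2 < 3 < 4 < 5 < 6. Listing each simplex with vertices in this order, K has dimension 2 with simplices:

  0-simplices (7): [0], [1], [2], [3], [4], [5], [6]
  1-simplices (18): [0,1], [0,3], [0,4], [0,5], [0,6], [1,2], [1,3], [1,4], [1,5], [1,6], [2,3], [2,4], [2,5], [2,6], [3,4], [3,5], [3,6], [4,6]
  2-simplices (12): [0,1,5], [0,1,6], [0,3,4], [0,3,5], [0,4,6], [1,2,4], [1,2,5], [1,3,4], [1,3,6], [2,3,5], [2,3,6], [2,4,6]

Hence C_0 ≅ Z^7, C_1 ≅ Z^18, C_2 ≅ Z^12.

∂_1: C_1 → C_0 is given by ∂[p,q] = [q] − [p]. For instance
  ∂[3,6] = [6] − [3].
As a 7×18 matrix over Z this has rank 6, with invariant factors (1,1,1,1,1,1).

∂_2: C_2 → C_1 sends each 2-simplex [p,q,r] to [q,r] − [p,r] + [p,q]. For instance
  ∂[0,1,5] = [1,5] − [0,5] + [0,1],
  ∂[0,1,6] = [1,6] − [0,6] + [0,1].
This gives a 18×12 integer matrix of rank 12; reducing to Smith normal form yields diagonal entries (1,1,1,1,1,1,1,1,1,1,1,2).

Computing H_k = (kernel of ∂_k) / (image of ∂_{k+1}):

  H_0: rank C_0 − rank ∂_1 = 7 − 6 = 1, and the invariant factors of ∂_1 are all 1, so H_0 ≅ Z.
  H_1: rank ker ∂_1 − rank ∂_2 = (18 − 6) − 12 = 0, and ∂_2 has invariant factor 2 > 1, so H_1 ≅ Z/2Z.
  H_2: rank ker ∂_2 − rank ∂_3 = (12 − 12) − 0 = 0, and there is no ∂_3, so H_2 ≅ 0.

(K is a triangulation of the real projective plane RP^2.)

H_0 = Z,  H_1 = Z/2Z,  H_2 = 0.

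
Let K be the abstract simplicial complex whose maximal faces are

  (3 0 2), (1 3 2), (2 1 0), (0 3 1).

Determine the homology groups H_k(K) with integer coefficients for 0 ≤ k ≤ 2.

H_0 = Z,  H_1 = 0,  H_2 = Z.

Fix the vertex order 0 < 1 < 2 < 3 and write every simplex with vertices in increasing order. Then dim K = 2 and the simplices of K are:

  0-simplices (4): [0], [1], [2], [3]
  1-simplices (6): [0,1], [0,2], [0,3], [1,2], [1,3], [2,3]
  2-simplices (4): [0,1,2], [0,1,3], [0,2,3], [1,2,3]

so the chain groups are C_0 ≅ Z^4, C_1 ≅ Z^6, C_2 ≅ Z^4.

∂_1: C_1 → C_0 maps an edge to its endpoints' difference, ∂[p,q] = q − p. For instance
  ∂[1,2] = [2] − [1].
The 4×6 boundary matrix has rank 3 and Smith normal form diag(1,1,1).

Boundary ∂_2: C_2 → C_1 sends each 2-simplex [p,q,r] to [q,r] − [p,r] + [p,q]. For instance
  ∂[0,1,2] = [1,2] − [0,2] + [0,1],
  ∂[1,2,3] = [2,3] − [1,3] + [1,2].
As a 6×4 matrix over Z this has rank 3, with invariant factors (1,1,1).

Now H_k = ker ∂_k / im ∂_{k+1}, so:

  H_0: rank C_0 − rank ∂_1 = 4 − 3 = 1, and the invariant factors of ∂_1 are all 1, so H_0 ≅ Z.
  H_1: rank ker ∂_1 − rank ∂_2 = (6 − 3) − 3 = 0, and the invariant factors of ∂_2 are all 1, so H_1 ≅ 0.
  H_2: rank ker ∂_2 − rank ∂_3 = (4 − 3) − 0 = 1, and there is no ∂_3, so H_2 ≅ Z.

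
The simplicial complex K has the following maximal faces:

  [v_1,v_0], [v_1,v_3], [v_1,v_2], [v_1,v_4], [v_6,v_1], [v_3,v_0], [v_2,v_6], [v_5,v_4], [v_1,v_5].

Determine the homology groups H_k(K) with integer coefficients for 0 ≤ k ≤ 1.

Fix the vertex order v_0 < v_1 < v_2 < v_3 < v_4 < v_5 < v_6 and write every simplex with vertices in increasing order. Then dim K = 1 and the simplices of K are:

  0-simplices (7): [v_0], [v_1], [v_2], [v_3], [v_4], [v_5], [v_6]
  1-simplices (9): [v_0,v_1], [v_0,v_3], [v_1,v_2], [v_1,v_3], [v_1,v_4], [v_1,v_5], [v_1,v_6], [v_2,v_6], [v_4,v_5]

Hence C_0 ≅ Z^7, C_1 ≅ Z^9.

The boundary map ∂_1: C_1 → C_0 sends each edge [p,q] (with p < q) to q − p.
The resulting 7×9 matrix has rank 6, and its Smith normal form has invariant factors (1,1,1,1,1,1).

Reading off H_k = ker ∂_k / im ∂_{k+1}:

  H_0: rank C_0 − rank ∂_1 = 7 − 6 = 1, and the invariant factors of ∂_1 are all 1, so H_0 ≅ Z.
  H_1: rank ker ∂_1 − rank ∂_2 = (9 − 6) − 0 = 3, and there is no ∂_2, so H_1 ≅ Z^3.

As a check, the Euler characteristic is 7 − 9 = -2, which agrees with 1 − 3 = -2.

H_0 = Z,  H_1 = Z^3.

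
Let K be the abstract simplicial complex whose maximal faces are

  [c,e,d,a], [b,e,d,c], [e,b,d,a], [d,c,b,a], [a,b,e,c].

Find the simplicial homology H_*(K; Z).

H_0 = Z,  H_1 = 0,  H_2 = 0,  H_3 = Z.

Fix the vertex order a < b < c < d < e and write every simplex with vertices in increasing order. Then dim K = 3 and the simplices of K are:

  0-simplices (5): a, b, c, d, e
  1-simplices (10): ab, ac, ad, ae, bc, bd, be, cd, ce, de
  2-simplices (10): abc, abd, abe, acd, ace, ade, bcd, bce, bde, cde
  3-simplices (5): abcd, abce, abde, acde, bcde

so the chain groups are C_0 ≅ Z^5, C_1 ≅ Z^10, C_2 ≅ Z^10, C_3 ≅ Z^5.

∂_1: C_1 → C_0 is given by ∂[p,q] = [q] − [p]. For instance
  ∂ac = c − a.
This gives a 5×10 integer matrix of rank 4; reducing to Smith normal form yields diagonal entries (1,1,1,1).

The boundary map ∂_2: C_2 → C_1 sends each 2-simplex [p,q,r] to [q,r] − [p,r] + [p,q]. For instance
  ∂ade = de − ae + ad,
  ∂ace = ce − ae + ac.
The 10×10 boundary matrix has rank 6 and Smith normal form diag(1,1,1,1,1,1).

∂_3: C_3 → C_2 sends each 3-simplex σ to the alternating sum Σ_i (−1)^i (σ with its i-th vertex removed). For instance
  ∂bcde = cde − bde + bce − bcd,
  ∂abce = bce − ace + abe − abc.
The resulting 10×5 matrix has rank 4, and its Smith normal form has invariant factors (1,1,1,1).

Now H_k = ker ∂_k / im ∂_{k+1}, so:

  H_0: rank C_0 − rank ∂_1 = 5 − 4 = 1, and the invariant factors of ∂_1 are all 1, so H_0 = Z.
  H_1: rank ker ∂_1 − rank ∂_2 = (10 − 4) − 6 = 0, and the invariant factors of ∂_2 are all 1, so H_1 = 0.
  H_2: rank ker ∂_2 − rank ∂_3 = (10 − 6) − 4 = 0, and the invariant factors of ∂_3 are all 1, so H_2 = 0.
  H_3: rank ker ∂_3 − rank ∂_4 = (5 − 4) − 0 = 1, and there is no ∂_4, so H_3 = Z.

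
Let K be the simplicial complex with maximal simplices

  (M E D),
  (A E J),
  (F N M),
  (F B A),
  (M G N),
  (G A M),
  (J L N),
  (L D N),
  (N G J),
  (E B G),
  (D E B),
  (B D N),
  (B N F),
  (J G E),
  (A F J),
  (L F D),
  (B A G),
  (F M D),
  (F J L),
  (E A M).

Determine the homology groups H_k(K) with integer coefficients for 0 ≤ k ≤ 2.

H_0 = Z,  H_1 = Z × Z/2,  H_2 = 0.

K has 10 vertices, 30 edges, 20 triangles.
rank ∂_0 = 0, rank ∂_1 = 9 ⇒ b_0 = 10 − 0 − 9 = 1; all invariant factors of ∂_1 are 1 so no torsion. So H_0 ≅ Z.
rank ∂_1 = 9, rank ∂_2 = 20 ⇒ b_1 = 30 − 9 − 20 = 1; ∂_2 has invariant factor(s) [2] giving torsion. So H_1 ≅ Z × Z/2.
rank ∂_2 = 20, rank ∂_3 = 0 ⇒ b_2 = 20 − 20 − 0 = 0. So H_2 ≅ 0.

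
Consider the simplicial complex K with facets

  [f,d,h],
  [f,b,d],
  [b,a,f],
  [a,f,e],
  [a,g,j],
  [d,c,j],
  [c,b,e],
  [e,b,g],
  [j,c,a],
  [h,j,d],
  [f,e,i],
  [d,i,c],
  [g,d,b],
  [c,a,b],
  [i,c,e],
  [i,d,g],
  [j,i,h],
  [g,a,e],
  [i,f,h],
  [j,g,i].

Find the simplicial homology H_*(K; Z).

Take the total order a < b < c < d < e < f < g < h < i < j on the vertex set. Then K (dimension 2) consists of the simplices:

  0-simplices (10): a, b, c, d, e, f, g, h, i, j
  1-simplices (30): ab, ac, ae, af, ag, aj, bc, bd, be, bf, bg, cd, ce, ci, cj, df, dg, dh, di, dj, ef, eg, ei, fh, fi, gi, gj, hi, hj, ij
  2-simplices (20): abc, abf, acj, aef, aeg, agj, bce, bdf, bdg, beg, cdi, cdj, cei, dfh, dgi, dhj, efi, fhi, gij, hij

giving chain groups C_0 ≅ Z^10, C_1 ≅ Z^30, C_2 ≅ Z^20.

Boundary ∂_1: C_1 → C_0 sends each edge [p,q] (with p < q) to q − p.
This gives a 10×30 integer matrix of rank 9; reducing to Smith normal form yields diagonal entries (1,1,1,1,1,1,1,1,1).

∂_2: C_2 → C_1 sends each 2-simplex [p,q,r] to [q,r] − [p,r] + [p,q]. For instance
  ∂abf = bf − af + ab,
  ∂fhi = hi − fi + fh.
This gives a 30×20 integer matrix of rank 20; reducing to Smith normal form yields diagonal entries (1,1,1,1,1,1,1,1,1,1,1,1,1,1,1,1,1,1,1,2).

Reading off H_k = ker ∂_k / im ∂_{k+1}:

  H_0: rank C_0 − rank ∂_1 = 10 − 9 = 1, and the invariant factors of ∂_1 are all 1, so H_0 = Z.
  H_1: rank ker ∂_1 − rank ∂_2 = (30 − 9) − 20 = 1, and ∂_2 has invariant factor 2 > 1, so H_1 = Z ⊕ Z/2.
  H_2: rank ker ∂_2 − rank ∂_3 = (20 − 20) − 0 = 0, and there is no ∂_3, so H_2 = 0.

H_0 = Z,  H_1 = Z ⊕ Z/2,  H_2 = 0.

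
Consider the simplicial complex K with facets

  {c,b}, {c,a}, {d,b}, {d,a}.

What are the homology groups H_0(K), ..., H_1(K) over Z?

Fix the vertex order a < b < c < d and write every simplex with vertices in increasing order. Then dim K = 1 and the simplices of K are:

  0-simplices (4): a, b, c, d
  1-simplices (4): ac, ad, bc, bd

so the chain groups are C_0 ≅ Z^4, C_1 ≅ Z^4.

∂_1: C_1 → C_0 sends each edge [p,q] (with p < q) to q − p.
The resulting 4×4 matrix has rank 3, and its Smith normal form has invariant factors (1,1,1).

From H_k ≅ ker(∂_k) / im(∂_{k+1}) we obtain:

  H_0: rank C_0 − rank ∂_1 = 4 − 3 = 1, and the invariant factors of ∂_1 are all 1, so H_0 = Z.
  H_1: rank ker ∂_1 − rank ∂_2 = (4 − 3) − 0 = 1, and there is no ∂_2, so H_1 = Z.

As a check, the Euler characteristic is 4 − 4 = 0, which agrees with 1 − 1 = 0.
(K is a triangulation of the circle S^1.)

H_0 ≅ Z,  H_1 ≅ Z.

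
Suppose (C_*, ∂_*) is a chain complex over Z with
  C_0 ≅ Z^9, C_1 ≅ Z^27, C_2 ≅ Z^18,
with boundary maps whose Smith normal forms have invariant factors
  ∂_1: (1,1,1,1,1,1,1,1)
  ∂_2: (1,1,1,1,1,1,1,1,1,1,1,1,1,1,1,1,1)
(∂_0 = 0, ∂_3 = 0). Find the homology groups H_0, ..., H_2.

H_0: b_0 = 9 − 0 − 8 = 1; torsion from ∂_1 factors > 1: none. So H_0 ≅ Z.
H_1: b_1 = 27 − 8 − 17 = 2; torsion from ∂_2 factors > 1: none. So H_1 ≅ Z^2.
H_2: b_2 = 18 − 17 − 0 = 1; torsion from ∂_3 factors > 1: none. So H_2 ≅ Z.

H_0 ≅ Z,  H_1 ≅ Z^2,  H_2 ≅ Z.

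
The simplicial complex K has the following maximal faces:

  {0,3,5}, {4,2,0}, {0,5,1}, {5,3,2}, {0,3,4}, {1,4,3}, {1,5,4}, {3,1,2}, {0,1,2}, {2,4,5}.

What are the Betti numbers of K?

b_0 = 1, b_1 = 0, b_2 = 0.

Order the vertices as 0 < 1 < 2 < 3 < 4 < 5. Listing each simplex with vertices in this order, K has dimension 2 with simplices:

  0-simplices (6): [0], [1], [2], [3], [4], [5]
  1-simplices (15): [0,1], [0,2], [0,3], [0,4], [0,5], [1,2], [1,3], [1,4], [1,5], [2,3], [2,4], [2,5], [3,4], [3,5], [4,5]
  2-simplices (10): [0,1,2], [0,1,5], [0,2,4], [0,3,4], [0,3,5], [1,2,3], [1,3,4], [1,4,5], [2,3,5], [2,4,5]

giving chain groups C_0 ≅ Z^6, C_1 ≅ Z^15, C_2 ≅ Z^10.

The boundary map ∂_1: C_1 → C_0 sends each edge [p,q] (with p < q) to q − p.
The resulting 6×15 matrix has rank 5, and its Smith normal form has invariant factors (1,1,1,1,1).

∂_2: C_2 → C_1 sends each 2-simplex [p,q,r] to [q,r] − [p,r] + [p,q]. For instance
  ∂[0,1,5] = [1,5] − [0,5] + [0,1],
  ∂[0,3,5] = [3,5] − [0,5] + [0,3].
This gives a 15×10 integer matrix of rank 10; reducing to Smith normal form yields diagonal entries (1,1,1,1,1,1,1,1,1,2).

Computing H_k = (kernel of ∂_k) / (image of ∂_{k+1}):

  H_0: rank C_0 − rank ∂_1 = 6 − 5 = 1, and the invariant factors of ∂_1 are all 1, so H_0 = Z.
  H_1: rank ker ∂_1 − rank ∂_2 = (15 − 5) − 10 = 0, and ∂_2 has invariant factor 2 > 1, so H_1 = Z_2.
  H_2: rank ker ∂_2 − rank ∂_3 = (10 − 10) − 0 = 0, and there is no ∂_3, so H_2 = 0.

As a check, the Euler characteristic is 6 − 15 + 10 = 1, which agrees with 1 − 0 + 0 = 1.
(K is a triangulation of the real projective plane RP^2.)

Hence the Betti numbers are b_0 = 1, b_1 = 0, b_2 = 0.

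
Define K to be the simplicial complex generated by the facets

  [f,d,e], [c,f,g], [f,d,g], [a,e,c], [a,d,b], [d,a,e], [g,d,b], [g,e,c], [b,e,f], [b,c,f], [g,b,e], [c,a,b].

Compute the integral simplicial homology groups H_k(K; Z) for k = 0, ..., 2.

We work with the vertex ordering a < b < c < d < e < f < g. The simplices of K, each written with vertices in increasing order, are:

  0-simplices (7): a, b, c, d, e, f, g
  1-simplices (18): ab, ac, ad, ae, bc, bd, be, bf, bg, ce, cf, cg, de, df, dg, ef, eg, fg
  2-simplices (12): abc, abd, ace, ade, bcf, bdg, bef, beg, ceg, cfg, def, dfg

Hence C_0 ≅ Z^7, C_1 ≅ Z^18, C_2 ≅ Z^12.

Boundary ∂_1: C_1 → C_0 maps an edge to its endpoints' difference, ∂[p,q] = q − p. For instance
  ∂bc = c − b.
The 7×18 boundary matrix has rank 6 and Smith normal form diag(1,1,1,1,1,1).

∂_2: C_2 → C_1 sends each 2-simplex [p,q,r] to [q,r] − [p,r] + [p,q]. For instance
  ∂ceg = eg − cg + ce,
  ∂ace = ce − ae + ac.
As a 18×12 matrix over Z this has rank 12, with invariant factors (1,1,1,1,1,1,1,1,1,1,1,2).

Computing H_k = (kernel of ∂_k) / (image of ∂_{k+1}):

  H_0: rank C_0 − rank ∂_1 = 7 − 6 = 1, and the invariant factors of ∂_1 are all 1, so H_0 ≅ Z.
  H_1: rank ker ∂_1 − rank ∂_2 = (18 − 6) − 12 = 0, and ∂_2 has invariant factor 2 > 1, so H_1 ≅ Z/2.
  H_2: rank ker ∂_2 − rank ∂_3 = (12 − 12) − 0 = 0, and there is no ∂_3, so H_2 ≅ 0.

As a check, the Euler characteristic is 7 − 18 + 12 = 1, which agrees with 1 − 0 + 0 = 1.

H_0 ≅ Z,  H_1 ≅ Z/2,  H_2 = 0.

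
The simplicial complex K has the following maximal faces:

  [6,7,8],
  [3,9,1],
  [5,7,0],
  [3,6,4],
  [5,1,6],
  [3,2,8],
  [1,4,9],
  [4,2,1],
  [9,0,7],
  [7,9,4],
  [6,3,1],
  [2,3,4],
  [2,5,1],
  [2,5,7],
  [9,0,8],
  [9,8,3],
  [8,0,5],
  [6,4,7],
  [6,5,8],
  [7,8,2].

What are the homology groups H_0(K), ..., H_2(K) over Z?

Take the total order 0 < 1 < 2 < 3 < 4 < 5 < 6 < 7 < 8 < 9 on the vertex set. Then K (dimension 2) consists of the simplices:

  0-simplices (10): [0], [1], [2], [3], [4], [5], [6], [7], [8], [9]
  1-simplices (30): (30 of them)
  2-simplices (20): (20 of them)

Hence C_0 ≅ Z^10, C_1 ≅ Z^30, C_2 ≅ Z^20.

Boundary ∂_1: C_1 → C_0 is given by ∂[p,q] = [q] − [p]. For instance
  ∂[3,6] = [6] − [3].
As a 10×30 matrix over Z this has rank 9, with invariant factors (1,1,1,1,1,1,1,1,1).

Boundary ∂_2: C_2 → C_1 acts by ∂[p,q,r] = [q,r] − [p,r] + [p,q]. For instance
  ∂[5,6,8] = [6,8] − [5,8] + [5,6],
  ∂[1,3,9] = [3,9] − [1,9] + [1,3].
This gives a 30×20 integer matrix of rank 20; reducing to Smith normal form yields diagonal entries (1,1,1,1,1,1,1,1,1,1,1,1,1,1,1,1,1,1,1,2).

Now H_k = ker ∂_k / im ∂_{k+1}, so:

  H_0: rank C_0 − rank ∂_1 = 10 − 9 = 1, and the invariant factors of ∂_1 are all 1, so H_0 ≅ Z.
  H_1: rank ker ∂_1 − rank ∂_2 = (30 − 9) − 20 = 1, and ∂_2 has invariant factor 2 > 1, so H_1 ≅ Z ⊕ Z_2.
  H_2: rank ker ∂_2 − rank ∂_3 = (20 − 20) − 0 = 0, and there is no ∂_3, so H_2 ≅ 0.

(K is a triangulation of the Klein bottle.)

H_0 = Z,  H_1 = Z ⊕ Z_2,  H_2 = 0.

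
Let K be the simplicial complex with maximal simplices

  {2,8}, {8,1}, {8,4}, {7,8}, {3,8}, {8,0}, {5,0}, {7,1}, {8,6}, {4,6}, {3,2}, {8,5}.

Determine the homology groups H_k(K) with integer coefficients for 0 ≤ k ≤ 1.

K has 9 vertices, 12 edges.
rank ∂_0 = 0, rank ∂_1 = 8 ⇒ b_0 = 9 − 0 − 8 = 1; all invariant factors of ∂_1 are 1 so no torsion. So H_0 = Z.
rank ∂_1 = 8, rank ∂_2 = 0 ⇒ b_1 = 12 − 8 − 0 = 4. So H_1 = Z^4.

H_0 ≅ Z,  H_1 ≅ Z^4.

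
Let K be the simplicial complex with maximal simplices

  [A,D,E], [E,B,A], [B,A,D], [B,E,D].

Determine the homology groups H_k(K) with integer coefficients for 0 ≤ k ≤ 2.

H_0 ≅ Z,  H_1 = 0,  H_2 ≅ Z.

We work with the vertex ordering A < B < D < E. The simplices of K, each written with vertices in increasing order, are:

  0-simplices (4): A, B, D, E
  1-simplices (6): AB, AD, AE, BD, BE, DE
  2-simplices (4): ABD, ABE, ADE, BDE

Hence C_0 ≅ Z^4, C_1 ≅ Z^6, C_2 ≅ Z^4.

Boundary ∂_1: C_1 → C_0 is given by ∂[p,q] = [q] − [p]. For instance
  ∂AE = E − A.
As a 4×6 matrix over Z this has rank 3, with invariant factors (1,1,1).

Boundary ∂_2: C_2 → C_1 maps a triangle to the signed sum of its edges. For instance
  ∂ABD = BD − AD + AB,
  ∂BDE = DE − BE + BD.
The resulting 6×4 matrix has rank 3, and its Smith normal form has invariant factors (1,1,1).

Now H_k = ker ∂_k / im ∂_{k+1}, so:

  H_0: rank C_0 − rank ∂_1 = 4 − 3 = 1, and the invariant factors of ∂_1 are all 1, so H_0 = Z.
  H_1: rank ker ∂_1 − rank ∂_2 = (6 − 3) − 3 = 0, and the invariant factors of ∂_2 are all 1, so H_1 = 0.
  H_2: rank ker ∂_2 − rank ∂_3 = (4 − 3) − 0 = 1, and there is no ∂_3, so H_2 = Z.

As a check, the Euler characteristic is 4 − 6 + 4 = 2, which agrees with 1 − 0 + 1 = 2.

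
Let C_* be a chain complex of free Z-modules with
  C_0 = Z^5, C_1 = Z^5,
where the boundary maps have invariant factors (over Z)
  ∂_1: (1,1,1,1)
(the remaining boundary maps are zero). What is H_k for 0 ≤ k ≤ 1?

H_0: b_0 = 5 − 0 − 4 = 1; torsion from ∂_1 factors > 1: none. So H_0 ≅ Z.
H_1: b_1 = 5 − 4 − 0 = 1; torsion from ∂_2 factors > 1: none. So H_1 ≅ Z.

H_0 ≅ Z,  H_1 ≅ Z.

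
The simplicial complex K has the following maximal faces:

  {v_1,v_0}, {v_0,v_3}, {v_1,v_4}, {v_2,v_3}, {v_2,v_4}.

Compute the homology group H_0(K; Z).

H_0 = Z.

Fix the vertex order v_0 < v_1 < v_2 < v_3 < v_4 and write every simplex with vertices in increasing order. Then dim K = 1 and the simplices of K are:

  0-simplices (5): [v_0], [v_1], [v_2], [v_3], [v_4]
  1-simplices (5): [v_0,v_1], [v_0,v_3], [v_1,v_4], [v_2,v_3], [v_2,v_4]

Hence C_0 ≅ Z^5, C_1 ≅ Z^5.

The boundary map ∂_1: C_1 → C_0 maps an edge to its endpoints' difference, ∂[p,q] = q − p. For instance
  ∂[v_0,v_1] = [v_1] − [v_0].
The resulting 5×5 matrix has rank 4, and its Smith normal form has invariant factors (1,1,1,1).

Computing H_k = (kernel of ∂_k) / (image of ∂_{k+1}):

  H_0: rank C_0 − rank ∂_1 = 5 − 4 = 1, and the invariant factors of ∂_1 are all 1, so H_0 ≅ Z.

(K is a triangulation of the circle S^1.)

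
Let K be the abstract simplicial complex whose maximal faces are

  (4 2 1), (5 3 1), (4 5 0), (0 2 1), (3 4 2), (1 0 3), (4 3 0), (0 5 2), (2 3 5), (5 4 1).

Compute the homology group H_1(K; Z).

H_1 = Z/2Z.

Take the total order 0 < 1 < 2 < 3 < 4 < 5 on the vertex set. Then K (dimension 2) consists of the simplices:

  0-simplices (6): [0], [1], [2], [3], [4], [5]
  1-simplices (15): [0,1], [0,2], [0,3], [0,4], [0,5], [1,2], [1,3], [1,4], [1,5], [2,3], [2,4], [2,5], [3,4], [3,5], [4,5]
  2-simplices (10): [0,1,2], [0,1,3], [0,2,5], [0,3,4], [0,4,5], [1,2,4], [1,3,5], [1,4,5], [2,3,4], [2,3,5]

Hence C_0 ≅ Z^6, C_1 ≅ Z^15, C_2 ≅ Z^10.

∂_1: C_1 → C_0 maps an edge to its endpoints' difference, ∂[p,q] = q − p. For instance
  ∂[3,4] = [4] − [3].
The resulting 6×15 matrix has rank 5, and its Smith normal form has invariant factors (1,1,1,1,1).

Boundary ∂_2: C_2 → C_1 sends each 2-simplex [p,q,r] to [q,r] − [p,r] + [p,q]. For instance
  ∂[0,1,3] = [1,3] − [0,3] + [0,1],
  ∂[0,2,5] = [2,5] − [0,5] + [0,2].
This gives a 15×10 integer matrix of rank 10; reducing to Smith normal form yields diagonal entries (1,1,1,1,1,1,1,1,1,2).

Reading off H_k = ker ∂_k / im ∂_{k+1}:

  H_1: rank ker ∂_1 − rank ∂_2 = (15 − 5) − 10 = 0, and ∂_2 has invariant factor 2 > 1, so H_1 ≅ Z/2Z.

(K is a triangulation of the real projective plane RP^2.)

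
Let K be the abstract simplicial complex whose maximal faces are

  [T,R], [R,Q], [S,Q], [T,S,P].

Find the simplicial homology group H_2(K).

K has 5 vertices, 6 edges, 1 triangle.
rank ∂_2 = 1, rank ∂_3 = 0 ⇒ b_2 = 1 − 1 − 0 = 0. So H_2 ≅ 0.

H_2 ≅ 0.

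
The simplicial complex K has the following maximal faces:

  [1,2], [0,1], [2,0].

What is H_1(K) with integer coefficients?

Take the total order 0 < 1 < 2 on the vertex set. Then K (dimension 1) consists of the simplices:

  0-simplices (3): [0], [1], [2]
  1-simplices (3): [0,1], [0,2], [1,2]

so the chain groups are C_0 ≅ Z^3, C_1 ≅ Z^3.

∂_1: C_1 → C_0 sends each edge [p,q] (with p < q) to q − p.
The resulting 3×3 matrix has rank 2, and its Smith normal form has invariant factors (1,1).

Computing H_k = (kernel of ∂_k) / (image of ∂_{k+1}):

  H_1: rank ker ∂_1 − rank ∂_2 = (3 − 2) − 0 = 1, and there is no ∂_2, so H_1 ≅ Z.

H_1 ≅ Z.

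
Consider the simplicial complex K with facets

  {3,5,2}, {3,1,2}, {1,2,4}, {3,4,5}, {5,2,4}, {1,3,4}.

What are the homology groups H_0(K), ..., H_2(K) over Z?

H_0 = Z,  H_1 = 0,  H_2 = Z.

Fix the vertex order 1 < 2 < 3 < 4 < 5 and write every simplex with vertices in increasing order. Then dim K = 2 and the simplices of K are:

  0-simplices (5): [1], [2], [3], [4], [5]
  1-simplices (9): [1,2], [1,3], [1,4], [2,3], [2,4], [2,5], [3,4], [3,5], [4,5]
  2-simplices (6): [1,2,3], [1,2,4], [1,3,4], [2,3,5], [2,4,5], [3,4,5]

giving chain groups C_0 ≅ Z^5, C_1 ≅ Z^9, C_2 ≅ Z^6.

The boundary map ∂_1: C_1 → C_0 is given by ∂[p,q] = [q] − [p]. For instance
  ∂[2,3] = [3] − [2].
As a 5×9 matrix over Z this has rank 4, with invariant factors (1,1,1,1).

The boundary map ∂_2: C_2 → C_1 sends each 2-simplex [p,q,r] to [q,r] − [p,r] + [p,q]. For instance
  ∂[2,3,5] = [3,5] − [2,5] + [2,3],
  ∂[1,2,4] = [2,4] − [1,4] + [1,2].
The resulting 9×6 matrix has rank 5, and its Smith normal form has invariant factors (1,1,1,1,1).

From H_k ≅ ker(∂_k) / im(∂_{k+1}) we obtain:

  H_0: rank C_0 − rank ∂_1 = 5 − 4 = 1, and the invariant factors of ∂_1 are all 1, so H_0 ≅ Z.
  H_1: rank ker ∂_1 − rank ∂_2 = (9 − 4) − 5 = 0, and the invariant factors of ∂_2 are all 1, so H_1 ≅ 0.
  H_2: rank ker ∂_2 − rank ∂_3 = (6 − 5) − 0 = 1, and there is no ∂_3, so H_2 ≅ Z.

As a check, the Euler characteristic is 5 − 9 + 6 = 2, which agrees with 1 − 0 + 1 = 2.
(K is a triangulation of the 2-sphere S^2.)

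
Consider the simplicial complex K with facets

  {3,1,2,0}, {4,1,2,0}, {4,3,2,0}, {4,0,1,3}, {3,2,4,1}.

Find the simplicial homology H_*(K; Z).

K has 5 vertices, 10 edges, 10 triangles, 5 3-simplices.
rank ∂_0 = 0, rank ∂_1 = 4 ⇒ b_0 = 5 − 0 − 4 = 1; all invariant factors of ∂_1 are 1 so no torsion. So H_0 ≅ Z.
rank ∂_1 = 4, rank ∂_2 = 6 ⇒ b_1 = 10 − 4 − 6 = 0; all invariant factors of ∂_2 are 1 so no torsion. So H_1 ≅ 0.
rank ∂_2 = 6, rank ∂_3 = 4 ⇒ b_2 = 10 − 6 − 4 = 0; all invariant factors of ∂_3 are 1 so no torsion. So H_2 ≅ 0.
rank ∂_3 = 4, rank ∂_4 = 0 ⇒ b_3 = 5 − 4 − 0 = 1. So H_3 ≅ Z.

H_0 ≅ Z,  H_1 = 0,  H_2 = 0,  H_3 ≅ Z.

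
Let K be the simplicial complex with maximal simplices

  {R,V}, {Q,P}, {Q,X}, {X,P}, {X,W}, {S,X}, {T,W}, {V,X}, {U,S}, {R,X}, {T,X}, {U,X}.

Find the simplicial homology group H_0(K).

H_0 = Z.

K has 9 vertices, 12 edges.
rank ∂_0 = 0, rank ∂_1 = 8 ⇒ b_0 = 9 − 0 − 8 = 1; all invariant factors of ∂_1 are 1 so no torsion. So H_0 ≅ Z.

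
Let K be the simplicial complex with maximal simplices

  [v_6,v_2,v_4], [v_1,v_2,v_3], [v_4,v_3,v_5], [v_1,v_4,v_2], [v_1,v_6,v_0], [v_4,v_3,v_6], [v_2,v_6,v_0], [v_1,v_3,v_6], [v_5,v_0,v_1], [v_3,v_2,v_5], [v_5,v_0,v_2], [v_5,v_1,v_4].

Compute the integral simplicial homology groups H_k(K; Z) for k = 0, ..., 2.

Fix the vertex order v_0 < v_1 < v_2 < v_3 < v_4 < v_5 < v_6 and write every simplex with vertices in increasing order. Then dim K = 2 and the simplices of K are:

  0-simplices (7): [v_0], [v_1], [v_2], [v_3], [v_4], [v_5], [v_6]
  1-simplices (18): (18 of them)
  2-simplices (12): (12 of them)

giving chain groups C_0 ≅ Z^7, C_1 ≅ Z^18, C_2 ≅ Z^12.

∂_1: C_1 → C_0 is given by ∂[p,q] = [q] − [p]. For instance
  ∂[v_0,v_5] = [v_5] − [v_0].
As a 7×18 matrix over Z this has rank 6, with invariant factors (1,1,1,1,1,1).

∂_2: C_2 → C_1 acts by ∂[p,q,r] = [q,r] − [p,r] + [p,q]. For instance
  ∂[v_0,v_2,v_5] = [v_2,v_5] − [v_0,v_5] + [v_0,v_2],
  ∂[v_2,v_3,v_5] = [v_3,v_5] − [v_2,v_5] + [v_2,v_3].
This gives a 18×12 integer matrix of rank 12; reducing to Smith normal form yields diagonal entries (1,1,1,1,1,1,1,1,1,1,1,2).

Reading off H_k = ker ∂_k / im ∂_{k+1}:

  H_0: rank C_0 − rank ∂_1 = 7 − 6 = 1, and the invariant factors of ∂_1 are all 1, so H_0 ≅ Z.
  H_1: rank ker ∂_1 − rank ∂_2 = (18 − 6) − 12 = 0, and ∂_2 has invariant factor 2 > 1, so H_1 ≅ Z/2Z.
  H_2: rank ker ∂_2 − rank ∂_3 = (12 − 12) − 0 = 0, and there is no ∂_3, so H_2 ≅ 0.

As a check, the Euler characteristic is 7 − 18 + 12 = 1, which agrees with 1 − 0 + 0 = 1.
(K is a triangulation of the real projective plane RP^2.)

H_0 ≅ Z,  H_1 ≅ Z/2Z,  H_2 = 0.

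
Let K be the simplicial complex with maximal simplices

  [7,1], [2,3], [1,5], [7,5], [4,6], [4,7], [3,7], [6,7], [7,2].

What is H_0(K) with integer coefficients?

H_0 = Z.

Order the vertices as 1 < 2 < 3 < 4 < 5 < 6 < 7. Listing each simplex with vertices in this order, K has dimension 1 with simplices:

  0-simplices (7): [1], [2], [3], [4], [5], [6], [7]
  1-simplices (9): [1,5], [1,7], [2,3], [2,7], [3,7], [4,6], [4,7], [5,7], [6,7]

Hence C_0 ≅ Z^7, C_1 ≅ Z^9.

∂_1: C_1 → C_0 is given by ∂[p,q] = [q] − [p].
As a 7×9 matrix over Z this has rank 6, with invariant factors (1,1,1,1,1,1).

Reading off H_k = ker ∂_k / im ∂_{k+1}:

  H_0: rank C_0 − rank ∂_1 = 7 − 6 = 1, and the invariant factors of ∂_1 are all 1, so H_0 = Z.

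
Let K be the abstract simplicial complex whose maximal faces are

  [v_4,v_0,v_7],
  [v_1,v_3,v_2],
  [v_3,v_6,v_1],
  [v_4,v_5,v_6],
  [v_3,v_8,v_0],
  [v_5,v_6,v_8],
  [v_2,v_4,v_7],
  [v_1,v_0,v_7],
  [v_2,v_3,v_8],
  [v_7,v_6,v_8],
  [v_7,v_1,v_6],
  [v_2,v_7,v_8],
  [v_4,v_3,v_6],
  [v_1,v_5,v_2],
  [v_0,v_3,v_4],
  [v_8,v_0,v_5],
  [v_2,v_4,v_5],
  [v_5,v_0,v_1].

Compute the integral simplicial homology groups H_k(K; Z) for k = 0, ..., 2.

Fix the vertex order v_0 < v_1 < v_2 < v_3 < v_4 < v_5 < v_6 < v_7 < v_8 and write every simplex with vertices in increasing order. Then dim K = 2 and the simplices of K are:

  0-simplices (9): [v_0], [v_1], [v_2], [v_3], [v_4], [v_5], [v_6], [v_7], [v_8]
  1-simplices (27): (27 of them)
  2-simplices (18): (18 of them)

Hence C_0 ≅ Z^9, C_1 ≅ Z^27, C_2 ≅ Z^18.

Boundary ∂_1: C_1 → C_0 is given by ∂[p,q] = [q] − [p].
This gives a 9×27 integer matrix of rank 8; reducing to Smith normal form yields diagonal entries (1,1,1,1,1,1,1,1).

∂_2: C_2 → C_1 acts by ∂[p,q,r] = [q,r] − [p,r] + [p,q]. For instance
  ∂[v_0,v_3,v_4] = [v_3,v_4] − [v_0,v_4] + [v_0,v_3],
  ∂[v_1,v_6,v_7] = [v_6,v_7] − [v_1,v_7] + [v_1,v_6].
As a 27×18 matrix over Z this has rank 17, with invariant factors (1,1,1,1,1,1,1,1,1,1,1,1,1,1,1,1,1).

Reading off H_k = ker ∂_k / im ∂_{k+1}:

  H_0: rank C_0 − rank ∂_1 = 9 − 8 = 1, and the invariant factors of ∂_1 are all 1, so H_0 ≅ Z.
  H_1: rank ker ∂_1 − rank ∂_2 = (27 − 8) − 17 = 2, and the invariant factors of ∂_2 are all 1, so H_1 ≅ Z^2.
  H_2: rank ker ∂_2 − rank ∂_3 = (18 − 17) − 0 = 1, and there is no ∂_3, so H_2 ≅ Z.

As a check, the Euler characteristic is 9 − 27 + 18 = 0, which agrees with 1 − 2 + 1 = 0.

H_0 = Z,  H_1 = Z^2,  H_2 = Z.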